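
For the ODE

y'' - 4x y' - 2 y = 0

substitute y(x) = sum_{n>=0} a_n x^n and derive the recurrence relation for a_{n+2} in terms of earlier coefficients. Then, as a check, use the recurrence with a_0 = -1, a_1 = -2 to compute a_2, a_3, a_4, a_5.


Substitute y = sum_n a_n x^n.
y''(x) has coefficient (n+2)(n+1) a_{n+2} at x^n;
-4 x y'(x) has coefficient -4 n a_n at x^n (shift);
-2 y(x) has coefficient -2 a_n at x^n.
Matching x^n: (n+2)(n+1) a_{n+2} + (-4n - 2) a_n = 0.
Thus a_{n+2} = (4n + 2) / ((n+1)(n+2)) * a_n.

Check with a_0 = -1, a_1 = -2 (apply the recurrence for n = 0, 1, 2, 3): a_0 = -1, a_1 = -2, a_2 = -1, a_3 = -2, a_4 = -5/6, a_5 = -7/5.

a_(n+2) = (4n + 2) / ((n+1)(n+2)) * a_n; check: a_0 = -1, a_1 = -2, a_2 = -1, a_3 = -2, a_4 = -5/6, a_5 = -7/5


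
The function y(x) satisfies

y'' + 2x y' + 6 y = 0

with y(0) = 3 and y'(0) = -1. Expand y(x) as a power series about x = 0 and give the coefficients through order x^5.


Ansatz: y(x) = sum_{n>=0} a_n x^n, so y'(x) = sum_{n>=1} n a_n x^(n-1) and y''(x) = sum_{n>=2} n(n-1) a_n x^(n-2).
Substitute into P(x) y'' + Q(x) y' + R(x) y = 0 with P(x) = 1, Q(x) = 2x, R(x) = 6, and match powers of x.
Initial conditions: a_0 = 3, a_1 = -1.
Setting the coefficient of each power of x to zero and solving order by order (substituting the coefficients already found):
  x^0: 2 a_2 + 6 a_0 = 0  ->  2 a_2 = -6 a_0 = -18  ->  a_2 = -9
  x^1: 6 a_3 + 8 a_1 = 0  ->  6 a_3 = -8 a_1 = 8  ->  a_3 = 4/3
  x^2: 12 a_4 + 10 a_2 = 0  ->  12 a_4 = -10 a_2 = 90  ->  a_4 = 15/2
  x^3: 20 a_5 + 12 a_3 = 0  ->  20 a_5 = -12 a_3 = -16  ->  a_5 = -4/5
Truncated series: y(x) = 3 - x - 9 x^2 + (4/3) x^3 + (15/2) x^4 - (4/5) x^5 + O(x^6).

a_0 = 3; a_1 = -1; a_2 = -9; a_3 = 4/3; a_4 = 15/2; a_5 = -4/5


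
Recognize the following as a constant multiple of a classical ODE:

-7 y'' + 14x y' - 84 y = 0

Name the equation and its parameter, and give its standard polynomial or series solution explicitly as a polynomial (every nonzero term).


All three coefficients share the factor -7; dividing through by -7 gives  y'' - 2x y' + 12 y = 0.
This matches the Hermite equation y'' - 2x y' + 2n y = 0 with 2n = 12, so n = 6; the polynomial solution is H_6(x).
With y = sum_k a_k x^k, matching x^k gives (k+2)(k+1) a_{k+2} = 2(k - n) a_k = 2(k - 6) a_k. The right side vanishes at k = 6, so the series with the parity of 6 terminates at degree 6.
Standard normalization: leading coefficient of H_n is 2^n, so a_6 = 2^6 = 64. Work downward with a_k = (k+1)(k+2) a_{k+2} / (2(k - n)):
  a_4 = (5)(6)(64) / (2(4 - 6)) = 1920/(-4) = -480
  a_2 = (3)(4)(-480) / (2(2 - 6)) = -5760/(-8) = 720
  a_0 = (1)(2)(720) / (2(0 - 6)) = 1440/(-12) = -120
Hence H_6(x) = 64 x^6 - 480 x^4 + 720 x^2 - 120.

H_6(x); series = 64 x^6 - 480 x^4 + 720 x^2 - 120


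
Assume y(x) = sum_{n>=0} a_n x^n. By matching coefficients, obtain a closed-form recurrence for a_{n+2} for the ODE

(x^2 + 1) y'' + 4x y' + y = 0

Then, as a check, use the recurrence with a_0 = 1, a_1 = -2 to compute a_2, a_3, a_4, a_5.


Substitute y = sum_n a_n x^n.
(1 + 1 x^2) y'' contributes (n+2)(n+1) a_{n+2} + n(n-1) a_n at x^n.
4 x y'(x) contributes 4 n a_n at x^n.
y(x) contributes 1 a_n at x^n.
Matching x^n: (n+2)(n+1) a_{n+2} + (n(n-1) + 4 n + 1) a_n = 0.
Thus a_{n+2} = (-n(n-1) - 4 n - 1) / ((n+1)(n+2)) * a_n.

Check with a_0 = 1, a_1 = -2 (apply the recurrence for n = 0, 1, 2, 3): a_0 = 1, a_1 = -2, a_2 = -1/2, a_3 = 5/3, a_4 = 11/24, a_5 = -19/12.

a_(n+2) = (-n(n-1) - 4 n - 1) / ((n+1)(n+2)) * a_n; check: a_0 = 1, a_1 = -2, a_2 = -1/2, a_3 = 5/3, a_4 = 11/24, a_5 = -19/12


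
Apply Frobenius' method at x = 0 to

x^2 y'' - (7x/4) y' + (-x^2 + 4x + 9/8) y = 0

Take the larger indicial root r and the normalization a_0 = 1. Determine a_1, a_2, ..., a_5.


Write in Frobenius form y'' + (p(x)/x) y' + (q(x)/x^2) y = 0:
  p(x) = -7/4,  q(x) = -x^2 + 4x + 9/8.
Indicial equation: r(r-1) + (-7/4) r + (9/8) = 0 -> roots r_1 = 9/4, r_2 = 1/2.
Take r = r_1 = 9/4. Let y(x) = x^r sum_{n>=0} a_n x^n with a_0 = 1.
Substitute y = x^r sum a_n x^n and match x^{r+n}. The recurrence is
  D(n) a_n + 4 a_{n-1} - 1 a_{n-2} = 0,  where D(n) = (r+n)(r+n-1) + (-7/4)(r+n) + (9/8).
  a_n = [-4 a_{n-1} + 1 a_{n-2}] / D(n).
Since the indicial polynomial factors as (r - r_1)(r - r_2), D(n) = (r_1 + n - r_1)(r_1 + n - r_2) = n(n + 7/4).
Evaluating step by step (a_0 = 1):
  n = 1: D(1) = 1(1 + 7/4) = 11/4; numerator = -4(1) = -4; a_1 = (-4)/(11/4) = -16/11
  n = 2: D(2) = 2(2 + 7/4) = 15/2; numerator = -4(-16/11) + 1(1) = 75/11; a_2 = (75/11)/(15/2) = 10/11
  n = 3: D(3) = 3(3 + 7/4) = 57/4; numerator = -4(10/11) + 1(-16/11) = -56/11; a_3 = (-56/11)/(57/4) = -224/627
  n = 4: D(4) = 4(4 + 7/4) = 23; numerator = -4(-224/627) + 1(10/11) = 1466/627; a_4 = (1466/627)/(23) = 1466/14421
  n = 5: D(5) = 5(5 + 7/4) = 135/4; numerator = -4(1466/14421) + 1(-224/627) = -3672/4807; a_5 = (-3672/4807)/(135/4) = -544/24035

r = 9/4; a_0 = 1; a_1 = -16/11; a_2 = 10/11; a_3 = -224/627; a_4 = 1466/14421; a_5 = -544/24035


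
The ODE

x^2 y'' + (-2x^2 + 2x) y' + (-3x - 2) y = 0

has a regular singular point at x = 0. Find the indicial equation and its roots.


Divide by x^2 to reach normal form y'' + P_1(x) y' + P_2(x) y = 0 with P_1(x) = -2 + 2/x and P_2(x) = -3/x - 2/x^2.
x = 0 is a singular point because the y'-coefficient -2 + 2/x has a pole at x = 0 and the y-coefficient -3/x - 2/x^2 has a pole at x = 0.
It is a regular singular point because x P_1(x) = p(x) = 2 - 2x and x^2 P_2(x) = q(x) = -3x - 2 are polynomials, hence analytic at x = 0.
p(0) = 2,  q(0) = -2.
Indicial equation: r(r-1) + p(0) r + q(0) = 0, i.e. r^2 + (p(0) - 1) r + q(0) = 0, i.e. r^2 + 1 r - 2 = 0.
Discriminant: (1)^2 - 4(-2) = 9, so r = (-1 ± 3)/2.
Solving: r_1 = 1, r_2 = -2.

indicial: r^2 + 1 r - 2 = 0; roots r_1 = 1, r_2 = -2


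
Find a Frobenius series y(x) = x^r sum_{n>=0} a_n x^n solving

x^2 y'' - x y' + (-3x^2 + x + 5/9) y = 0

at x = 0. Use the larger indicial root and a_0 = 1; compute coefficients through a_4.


Write in Frobenius form y'' + (p(x)/x) y' + (q(x)/x^2) y = 0:
  p(x) = -1,  q(x) = -3x^2 + x + 5/9.
Indicial equation: r(r-1) + (-1) r + (5/9) = 0 -> roots r_1 = 5/3, r_2 = 1/3.
Take r = r_1 = 5/3. Let y(x) = x^r sum_{n>=0} a_n x^n with a_0 = 1.
Substitute y = x^r sum a_n x^n and match x^{r+n}. The recurrence is
  D(n) a_n + 1 a_{n-1} - 3 a_{n-2} = 0,  where D(n) = (r+n)(r+n-1) + (-1)(r+n) + (5/9).
  a_n = [-1 a_{n-1} + 3 a_{n-2}] / D(n).
Since the indicial polynomial factors as (r - r_1)(r - r_2), D(n) = (r_1 + n - r_1)(r_1 + n - r_2) = n(n + 4/3).
Evaluating step by step (a_0 = 1):
  n = 1: D(1) = 1(1 + 4/3) = 7/3; numerator = -1(1) = -1; a_1 = (-1)/(7/3) = -3/7
  n = 2: D(2) = 2(2 + 4/3) = 20/3; numerator = -1(-3/7) + 3(1) = 24/7; a_2 = (24/7)/(20/3) = 18/35
  n = 3: D(3) = 3(3 + 4/3) = 13; numerator = -1(18/35) + 3(-3/7) = -9/5; a_3 = (-9/5)/(13) = -9/65
  n = 4: D(4) = 4(4 + 4/3) = 64/3; numerator = -1(-9/65) + 3(18/35) = 153/91; a_4 = (153/91)/(64/3) = 459/5824

r = 5/3; a_0 = 1; a_1 = -3/7; a_2 = 18/35; a_3 = -9/65; a_4 = 459/5824


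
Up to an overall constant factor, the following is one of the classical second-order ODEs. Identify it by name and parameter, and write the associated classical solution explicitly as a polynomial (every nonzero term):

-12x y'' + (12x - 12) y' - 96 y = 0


All three coefficients share the factor -12; dividing through by -12 gives  x y'' + (1 - x) y' + 8 y = 0.
This matches the Laguerre equation x y'' + (1 - x) y' + n y = 0 with n = 8; the polynomial solution is L_8(x).
With y = sum_k a_k x^k, matching x^k gives (k+1)k a_{k+1} + (k+1) a_{k+1} - k a_k + n a_k = 0, i.e. (k+1)^2 a_{k+1} = (k - n) a_k = (k - 8) a_k. The right side vanishes at k = 8, so the series terminates at degree 8.
Standard normalization L_n(0) = 1 gives a_0 = 1. Work upward with a_{k+1} = (k - 8) a_k / (k+1)^2:
  a_1 = (0 - 8)(1) / 1^2 = -8/1 = -8
  a_2 = (1 - 8)(-8) / 2^2 = 56/4 = 14
  a_3 = (2 - 8)(14) / 3^2 = -84/9 = -28/3
  a_4 = (3 - 8)(-28/3) / 4^2 = (140/3)/16 = 35/12
  a_5 = (4 - 8)(35/12) / 5^2 = (-35/3)/25 = -7/15
  a_6 = (5 - 8)(-7/15) / 6^2 = (7/5)/36 = 7/180
  a_7 = (6 - 8)(7/180) / 7^2 = (-7/90)/49 = -1/630
  a_8 = (7 - 8)(-1/630) / 8^2 = (1/630)/64 = 1/40320
Hence L_8(x) = x^8/40320 - x^7/630 + 7 x^6/180 - 7 x^5/15 + 35 x^4/12 - 28 x^3/3 + 14 x^2 - 8 x + 1.

L_8(x); series = x^8/40320 - x^7/630 + 7 x^6/180 - 7 x^5/15 + 35 x^4/12 - 28 x^3/3 + 14 x^2 - 8 x + 1


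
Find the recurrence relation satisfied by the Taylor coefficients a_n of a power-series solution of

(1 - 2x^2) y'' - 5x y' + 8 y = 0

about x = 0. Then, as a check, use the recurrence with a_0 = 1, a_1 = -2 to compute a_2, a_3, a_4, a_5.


Substitute y = sum_n a_n x^n.
(1 - 2 x^2) y'' contributes (n+2)(n+1) a_{n+2} - 2 n(n-1) a_n at x^n.
-5 x y'(x) contributes -5 n a_n at x^n.
8 y(x) contributes 8 a_n at x^n.
Matching x^n: (n+2)(n+1) a_{n+2} + (-2 n(n-1) - 5 n + 8) a_n = 0.
Thus a_{n+2} = (2 n(n-1) + 5 n - 8) / ((n+1)(n+2)) * a_n.

Check with a_0 = 1, a_1 = -2 (apply the recurrence for n = 0, 1, 2, 3): a_0 = 1, a_1 = -2, a_2 = -4, a_3 = 1, a_4 = -2, a_5 = 19/20.

a_(n+2) = (2 n(n-1) + 5 n - 8) / ((n+1)(n+2)) * a_n; check: a_0 = 1, a_1 = -2, a_2 = -4, a_3 = 1, a_4 = -2, a_5 = 19/20


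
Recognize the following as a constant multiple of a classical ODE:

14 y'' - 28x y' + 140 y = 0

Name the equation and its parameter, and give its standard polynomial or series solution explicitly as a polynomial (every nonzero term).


All three coefficients share the factor 14; dividing through by 14 gives  y'' - 2x y' + 10 y = 0.
This matches the Hermite equation y'' - 2x y' + 2n y = 0 with 2n = 10, so n = 5; the polynomial solution is H_5(x).
With y = sum_k a_k x^k, matching x^k gives (k+2)(k+1) a_{k+2} = 2(k - n) a_k = 2(k - 5) a_k. The right side vanishes at k = 5, so the series with the parity of 5 terminates at degree 5.
Standard normalization: leading coefficient of H_n is 2^n, so a_5 = 2^5 = 32. Work downward with a_k = (k+1)(k+2) a_{k+2} / (2(k - n)):
  a_3 = (4)(5)(32) / (2(3 - 5)) = 640/(-4) = -160
  a_1 = (2)(3)(-160) / (2(1 - 5)) = -960/(-8) = 120
Hence H_5(x) = 32 x^5 - 160 x^3 + 120 x.

H_5(x); series = 32 x^5 - 160 x^3 + 120 x


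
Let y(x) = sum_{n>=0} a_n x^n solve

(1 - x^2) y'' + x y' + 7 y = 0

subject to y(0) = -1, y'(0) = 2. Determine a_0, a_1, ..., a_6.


Ansatz: y(x) = sum_{n>=0} a_n x^n, so y'(x) = sum_{n>=1} n a_n x^(n-1) and y''(x) = sum_{n>=2} n(n-1) a_n x^(n-2).
Substitute into P(x) y'' + Q(x) y' + R(x) y = 0 with P(x) = 1 - x^2, Q(x) = x, R(x) = 7, and match powers of x.
Initial conditions: a_0 = -1, a_1 = 2.
Setting the coefficient of each power of x to zero and solving order by order (substituting the coefficients already found):
  x^0: 2 a_2 + 7 a_0 = 0  ->  2 a_2 = -7 a_0 = 7  ->  a_2 = 7/2
  x^1: 6 a_3 + 8 a_1 = 0  ->  6 a_3 = -8 a_1 = -16  ->  a_3 = -8/3
  x^2: 12 a_4 + 7 a_2 = 0  ->  12 a_4 = -7 a_2 = -49/2  ->  a_4 = -49/24
  x^3: 20 a_5 + 4 a_3 = 0  ->  20 a_5 = -4 a_3 = 32/3  ->  a_5 = 8/15
  x^4: 30 a_6 - a_4 = 0  ->  30 a_6 = a_4 = -49/24  ->  a_6 = -49/720
Truncated series: y(x) = -1 + 2 x + (7/2) x^2 - (8/3) x^3 - (49/24) x^4 + (8/15) x^5 - (49/720) x^6 + O(x^7).

a_0 = -1; a_1 = 2; a_2 = 7/2; a_3 = -8/3; a_4 = -49/24; a_5 = 8/15; a_6 = -49/720


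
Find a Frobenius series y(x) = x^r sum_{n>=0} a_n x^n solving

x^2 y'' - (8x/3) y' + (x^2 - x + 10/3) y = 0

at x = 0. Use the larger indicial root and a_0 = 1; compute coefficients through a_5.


Write in Frobenius form y'' + (p(x)/x) y' + (q(x)/x^2) y = 0:
  p(x) = -8/3,  q(x) = x^2 - x + 10/3.
Indicial equation: r(r-1) + (-8/3) r + (10/3) = 0 -> roots r_1 = 2, r_2 = 5/3.
Take r = r_1 = 2. Let y(x) = x^r sum_{n>=0} a_n x^n with a_0 = 1.
Substitute y = x^r sum a_n x^n and match x^{r+n}. The recurrence is
  D(n) a_n - 1 a_{n-1} + 1 a_{n-2} = 0,  where D(n) = (r+n)(r+n-1) + (-8/3)(r+n) + (10/3).
  a_n = [1 a_{n-1} - 1 a_{n-2}] / D(n).
Since the indicial polynomial factors as (r - r_1)(r - r_2), D(n) = (r_1 + n - r_1)(r_1 + n - r_2) = n(n + 1/3).
Evaluating step by step (a_0 = 1):
  n = 1: D(1) = 1(1 + 1/3) = 4/3; numerator = 1(1) = 1; a_1 = (1)/(4/3) = 3/4
  n = 2: D(2) = 2(2 + 1/3) = 14/3; numerator = 1(3/4) - 1(1) = -1/4; a_2 = (-1/4)/(14/3) = -3/56
  n = 3: D(3) = 3(3 + 1/3) = 10; numerator = 1(-3/56) - 1(3/4) = -45/56; a_3 = (-45/56)/(10) = -9/112
  n = 4: D(4) = 4(4 + 1/3) = 52/3; numerator = 1(-9/112) - 1(-3/56) = -3/112; a_4 = (-3/112)/(52/3) = -9/5824
  n = 5: D(5) = 5(5 + 1/3) = 80/3; numerator = 1(-9/5824) - 1(-9/112) = 459/5824; a_5 = (459/5824)/(80/3) = 1377/465920

r = 2; a_0 = 1; a_1 = 3/4; a_2 = -3/56; a_3 = -9/112; a_4 = -9/5824; a_5 = 1377/465920


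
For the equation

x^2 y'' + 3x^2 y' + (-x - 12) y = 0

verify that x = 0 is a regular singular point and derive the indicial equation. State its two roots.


Divide by x^2 to reach normal form y'' + P_1(x) y' + P_2(x) y = 0 with P_1(x) = 3 and P_2(x) = -1/x - 12/x^2.
x = 0 is a singular point because the y-coefficient -1/x - 12/x^2 has a pole at x = 0.
It is a regular singular point because x P_1(x) = p(x) = 3x and x^2 P_2(x) = q(x) = -x - 12 are polynomials, hence analytic at x = 0.
p(0) = 0,  q(0) = -12.
Indicial equation: r(r-1) + p(0) r + q(0) = 0, i.e. r^2 + (p(0) - 1) r + q(0) = 0, i.e. r^2 - 1 r - 12 = 0.
Discriminant: (-1)^2 - 4(-12) = 49, so r = (1 ± 7)/2.
Solving: r_1 = 4, r_2 = -3.

indicial: r^2 - 1 r - 12 = 0; roots r_1 = 4, r_2 = -3


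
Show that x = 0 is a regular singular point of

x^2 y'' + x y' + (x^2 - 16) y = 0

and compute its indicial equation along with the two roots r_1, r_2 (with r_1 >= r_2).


Divide by x^2 to reach normal form y'' + P_1(x) y' + P_2(x) y = 0 with P_1(x) = 1/x and P_2(x) = 1 - 16/x^2.
x = 0 is a singular point because the y'-coefficient 1/x has a pole at x = 0 and the y-coefficient 1 - 16/x^2 has a pole at x = 0.
It is a regular singular point because x P_1(x) = p(x) = 1 and x^2 P_2(x) = q(x) = x^2 - 16 are polynomials, hence analytic at x = 0.
p(0) = 1,  q(0) = -16.
Indicial equation: r(r-1) + p(0) r + q(0) = 0, i.e. r^2 + (p(0) - 1) r + q(0) = 0, i.e. r^2 - 16 = 0.
Discriminant: (0)^2 - 4(-16) = 64, so r = (0 ± 8)/2.
Solving: r_1 = 4, r_2 = -4.

indicial: r^2 - 16 = 0; roots r_1 = 4, r_2 = -4


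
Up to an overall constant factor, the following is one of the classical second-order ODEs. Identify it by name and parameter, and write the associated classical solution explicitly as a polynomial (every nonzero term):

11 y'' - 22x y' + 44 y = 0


All three coefficients share the factor 11; dividing through by 11 gives  y'' - 2x y' + 4 y = 0.
This matches the Hermite equation y'' - 2x y' + 2n y = 0 with 2n = 4, so n = 2; the polynomial solution is H_2(x).
With y = sum_k a_k x^k, matching x^k gives (k+2)(k+1) a_{k+2} = 2(k - n) a_k = 2(k - 2) a_k. The right side vanishes at k = 2, so the series with the parity of 2 terminates at degree 2.
Standard normalization: leading coefficient of H_n is 2^n, so a_2 = 2^2 = 4. Work downward with a_k = (k+1)(k+2) a_{k+2} / (2(k - n)):
  a_0 = (1)(2)(4) / (2(0 - 2)) = 8/(-4) = -2
Hence H_2(x) = 4 x^2 - 2.

H_2(x); series = 4 x^2 - 2


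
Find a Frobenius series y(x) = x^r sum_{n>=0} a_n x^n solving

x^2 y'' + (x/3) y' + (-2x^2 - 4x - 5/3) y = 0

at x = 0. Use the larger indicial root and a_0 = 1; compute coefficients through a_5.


Write in Frobenius form y'' + (p(x)/x) y' + (q(x)/x^2) y = 0:
  p(x) = 1/3,  q(x) = -2x^2 - 4x - 5/3.
Indicial equation: r(r-1) + (1/3) r + (-5/3) = 0 -> roots r_1 = 5/3, r_2 = -1.
Take r = r_1 = 5/3. Let y(x) = x^r sum_{n>=0} a_n x^n with a_0 = 1.
Substitute y = x^r sum a_n x^n and match x^{r+n}. The recurrence is
  D(n) a_n - 4 a_{n-1} - 2 a_{n-2} = 0,  where D(n) = (r+n)(r+n-1) + (1/3)(r+n) + (-5/3).
  a_n = [4 a_{n-1} + 2 a_{n-2}] / D(n).
Since the indicial polynomial factors as (r - r_1)(r - r_2), D(n) = (r_1 + n - r_1)(r_1 + n - r_2) = n(n + 8/3).
Evaluating step by step (a_0 = 1):
  n = 1: D(1) = 1(1 + 8/3) = 11/3; numerator = 4(1) = 4; a_1 = (4)/(11/3) = 12/11
  n = 2: D(2) = 2(2 + 8/3) = 28/3; numerator = 4(12/11) + 2(1) = 70/11; a_2 = (70/11)/(28/3) = 15/22
  n = 3: D(3) = 3(3 + 8/3) = 17; numerator = 4(15/22) + 2(12/11) = 54/11; a_3 = (54/11)/(17) = 54/187
  n = 4: D(4) = 4(4 + 8/3) = 80/3; numerator = 4(54/187) + 2(15/22) = 471/187; a_4 = (471/187)/(80/3) = 1413/14960
  n = 5: D(5) = 5(5 + 8/3) = 115/3; numerator = 4(1413/14960) + 2(54/187) = 3573/3740; a_5 = (3573/3740)/(115/3) = 10719/430100

r = 5/3; a_0 = 1; a_1 = 12/11; a_2 = 15/22; a_3 = 54/187; a_4 = 1413/14960; a_5 = 10719/430100


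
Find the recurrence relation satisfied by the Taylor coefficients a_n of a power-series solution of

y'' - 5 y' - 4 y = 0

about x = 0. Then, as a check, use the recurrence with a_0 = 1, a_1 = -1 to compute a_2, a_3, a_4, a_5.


Substitute y = sum_n a_n x^n.
y''(x) has coefficient (n+2)(n+1) a_{n+2} at x^n;
-5 y'(x) has coefficient -5 (n+1) a_{n+1} at x^n;
-4 y(x) has coefficient -4 a_n at x^n.
Matching x^n: (n+2)(n+1) a_{n+2} - 5 (n+1) a_{n+1} - 4 a_n = 0.
Thus a_{n+2} = [5 (n+1) a_{n+1} + 4 a_n] / ((n+1)(n+2)).

Check with a_0 = 1, a_1 = -1 (apply the recurrence for n = 0, 1, 2, 3): a_0 = 1, a_1 = -1, a_2 = -1/2, a_3 = -3/2, a_4 = -49/24, a_5 = -281/120.

a_(n+2) = [5 (n+1) a_(n+1) + 4 a_n] / ((n+1)(n+2)); check: a_0 = 1, a_1 = -1, a_2 = -1/2, a_3 = -3/2, a_4 = -49/24, a_5 = -281/120


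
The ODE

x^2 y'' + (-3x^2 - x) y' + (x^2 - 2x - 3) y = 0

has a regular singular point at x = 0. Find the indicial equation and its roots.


Divide by x^2 to reach normal form y'' + P_1(x) y' + P_2(x) y = 0 with P_1(x) = -3 - 1/x and P_2(x) = 1 - 2/x - 3/x^2.
x = 0 is a singular point because the y'-coefficient -3 - 1/x has a pole at x = 0 and the y-coefficient 1 - 2/x - 3/x^2 has a pole at x = 0.
It is a regular singular point because x P_1(x) = p(x) = -3x - 1 and x^2 P_2(x) = q(x) = x^2 - 2x - 3 are polynomials, hence analytic at x = 0.
p(0) = -1,  q(0) = -3.
Indicial equation: r(r-1) + p(0) r + q(0) = 0, i.e. r^2 + (p(0) - 1) r + q(0) = 0, i.e. r^2 - 2 r - 3 = 0.
Discriminant: (-2)^2 - 4(-3) = 16, so r = (2 ± 4)/2.
Solving: r_1 = 3, r_2 = -1.

indicial: r^2 - 2 r - 3 = 0; roots r_1 = 3, r_2 = -1


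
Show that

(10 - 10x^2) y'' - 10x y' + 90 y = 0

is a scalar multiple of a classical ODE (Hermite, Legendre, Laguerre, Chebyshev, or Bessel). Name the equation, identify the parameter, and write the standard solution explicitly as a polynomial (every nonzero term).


All three coefficients share the factor 10; dividing through by 10 gives  (1 - x^2) y'' - x y' + 9 y = 0.
This matches the Chebyshev equation (1 - x^2) y'' - x y' + n^2 y = 0 (note the -x y' term, not -2x y') with n^2 = 9, so n = 3; the polynomial solution is T_3(x).
With y = sum_k a_k x^k, matching x^k gives (k+2)(k+1) a_{k+2} = (k^2 - n^2) a_k = (k - 3)(k + 3) a_k. The right side vanishes at k = 3, so the series with the parity of 3 terminates at degree 3.
Standard normalization: leading coefficient of T_n is 2^(n-1), so a_3 = 2^2 = 4. Work downward with a_k = (k+1)(k+2) a_{k+2} / ((k - 3)(k + 3)):
  a_1 = (2)(3)(4) / ((1 - 3)(1 + 3)) = 24/(-8) = -3
Hence T_3(x) = 4 x^3 - 3 x.

T_3(x); series = 4 x^3 - 3 x


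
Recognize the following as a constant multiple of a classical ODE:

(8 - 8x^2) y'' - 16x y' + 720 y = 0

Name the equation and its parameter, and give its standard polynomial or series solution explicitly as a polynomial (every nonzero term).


All three coefficients share the factor 8; dividing through by 8 gives  (1 - x^2) y'' - 2x y' + 90 y = 0.
This matches the Legendre equation (1 - x^2) y'' - 2x y' + n(n+1) y = 0 (note the -2x y' term) with n(n+1) = 90, so n = 9; the polynomial solution is P_9(x).
With y = sum_k a_k x^k, matching x^k gives (k+2)(k+1) a_{k+2} = [k(k+1) - n(n+1)] a_k = (k - 9)(k + 10) a_k. The right side vanishes at k = 9, so the series with the parity of 9 terminates at degree 9.
Standard normalization (P_n(1) = 1): leading coefficient (2n)!/(2^n (n!)^2) = 6402373705728000/(512*131681894400) = 12155/128, so a_9 = 12155/128. Work downward with a_k = (k+1)(k+2) a_{k+2} / ((k - 9)(k + 10)):
  a_7 = (8)(9)(12155/128) / ((7 - 9)(7 + 10)) = (109395/16)/(-34) = -6435/32
  a_5 = (6)(7)(-6435/32) / ((5 - 9)(5 + 10)) = (-135135/16)/(-60) = 9009/64
  a_3 = (4)(5)(9009/64) / ((3 - 9)(3 + 10)) = (45045/16)/(-78) = -1155/32
  a_1 = (2)(3)(-1155/32) / ((1 - 9)(1 + 10)) = (-3465/16)/(-88) = 315/128
Hence P_9(x) = 12155 x^9/128 - 6435 x^7/32 + 9009 x^5/64 - 1155 x^3/32 + 315 x/128.

P_9(x); series = 12155 x^9/128 - 6435 x^7/32 + 9009 x^5/64 - 1155 x^3/32 + 315 x/128


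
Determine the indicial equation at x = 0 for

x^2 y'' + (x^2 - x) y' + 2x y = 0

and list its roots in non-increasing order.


Divide by x^2 to reach normal form y'' + P_1(x) y' + P_2(x) y = 0 with P_1(x) = 1 - 1/x and P_2(x) = 2/x.
x = 0 is a singular point because the y'-coefficient 1 - 1/x has a pole at x = 0 and the y-coefficient 2/x has a pole at x = 0.
It is a regular singular point because x P_1(x) = p(x) = x - 1 and x^2 P_2(x) = q(x) = 2x are polynomials, hence analytic at x = 0.
p(0) = -1,  q(0) = 0.
Indicial equation: r(r-1) + p(0) r + q(0) = 0, i.e. r^2 + (p(0) - 1) r + q(0) = 0, i.e. r^2 - 2 r = 0.
Discriminant: (-2)^2 - 4(0) = 4, so r = (2 ± 2)/2.
Solving: r_1 = 2, r_2 = 0.

indicial: r^2 - 2 r = 0; roots r_1 = 2, r_2 = 0


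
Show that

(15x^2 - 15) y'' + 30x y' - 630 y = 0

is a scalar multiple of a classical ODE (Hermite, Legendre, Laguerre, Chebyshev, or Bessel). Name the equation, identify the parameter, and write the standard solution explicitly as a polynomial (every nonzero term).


All three coefficients share the factor -15; dividing through by -15 gives  (1 - x^2) y'' - 2x y' + 42 y = 0.
This matches the Legendre equation (1 - x^2) y'' - 2x y' + n(n+1) y = 0 (note the -2x y' term) with n(n+1) = 42, so n = 6; the polynomial solution is P_6(x).
With y = sum_k a_k x^k, matching x^k gives (k+2)(k+1) a_{k+2} = [k(k+1) - n(n+1)] a_k = (k - 6)(k + 7) a_k. The right side vanishes at k = 6, so the series with the parity of 6 terminates at degree 6.
Standard normalization (P_n(1) = 1): leading coefficient (2n)!/(2^n (n!)^2) = 479001600/(64*518400) = 231/16, so a_6 = 231/16. Work downward with a_k = (k+1)(k+2) a_{k+2} / ((k - 6)(k + 7)):
  a_4 = (5)(6)(231/16) / ((4 - 6)(4 + 7)) = (3465/8)/(-22) = -315/16
  a_2 = (3)(4)(-315/16) / ((2 - 6)(2 + 7)) = (-945/4)/(-36) = 105/16
  a_0 = (1)(2)(105/16) / ((0 - 6)(0 + 7)) = (105/8)/(-42) = -5/16
Hence P_6(x) = 231 x^6/16 - 315 x^4/16 + 105 x^2/16 - 5/16.

P_6(x); series = 231 x^6/16 - 315 x^4/16 + 105 x^2/16 - 5/16


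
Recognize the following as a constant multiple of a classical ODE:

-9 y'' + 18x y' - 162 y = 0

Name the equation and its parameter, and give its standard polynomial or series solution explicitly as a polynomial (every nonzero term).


All three coefficients share the factor -9; dividing through by -9 gives  y'' - 2x y' + 18 y = 0.
This matches the Hermite equation y'' - 2x y' + 2n y = 0 with 2n = 18, so n = 9; the polynomial solution is H_9(x).
With y = sum_k a_k x^k, matching x^k gives (k+2)(k+1) a_{k+2} = 2(k - n) a_k = 2(k - 9) a_k. The right side vanishes at k = 9, so the series with the parity of 9 terminates at degree 9.
Standard normalization: leading coefficient of H_n is 2^n, so a_9 = 2^9 = 512. Work downward with a_k = (k+1)(k+2) a_{k+2} / (2(k - n)):
  a_7 = (8)(9)(512) / (2(7 - 9)) = 36864/(-4) = -9216
  a_5 = (6)(7)(-9216) / (2(5 - 9)) = -387072/(-8) = 48384
  a_3 = (4)(5)(48384) / (2(3 - 9)) = 967680/(-12) = -80640
  a_1 = (2)(3)(-80640) / (2(1 - 9)) = -483840/(-16) = 30240
Hence H_9(x) = 512 x^9 - 9216 x^7 + 48384 x^5 - 80640 x^3 + 30240 x.

H_9(x); series = 512 x^9 - 9216 x^7 + 48384 x^5 - 80640 x^3 + 30240 x


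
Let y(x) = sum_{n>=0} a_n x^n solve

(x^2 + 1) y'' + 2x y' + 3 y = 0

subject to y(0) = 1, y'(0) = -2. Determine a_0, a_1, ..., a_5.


Ansatz: y(x) = sum_{n>=0} a_n x^n, so y'(x) = sum_{n>=1} n a_n x^(n-1) and y''(x) = sum_{n>=2} n(n-1) a_n x^(n-2).
Substitute into P(x) y'' + Q(x) y' + R(x) y = 0 with P(x) = x^2 + 1, Q(x) = 2x, R(x) = 3, and match powers of x.
Initial conditions: a_0 = 1, a_1 = -2.
Setting the coefficient of each power of x to zero and solving order by order (substituting the coefficients already found):
  x^0: 2 a_2 + 3 a_0 = 0  ->  2 a_2 = -3 a_0 = -3  ->  a_2 = -3/2
  x^1: 6 a_3 + 5 a_1 = 0  ->  6 a_3 = -5 a_1 = 10  ->  a_3 = 5/3
  x^2: 12 a_4 + 9 a_2 = 0  ->  12 a_4 = -9 a_2 = 27/2  ->  a_4 = 9/8
  x^3: 20 a_5 + 15 a_3 = 0  ->  20 a_5 = -15 a_3 = -25  ->  a_5 = -5/4
Truncated series: y(x) = 1 - 2 x - (3/2) x^2 + (5/3) x^3 + (9/8) x^4 - (5/4) x^5 + O(x^6).

a_0 = 1; a_1 = -2; a_2 = -3/2; a_3 = 5/3; a_4 = 9/8; a_5 = -5/4


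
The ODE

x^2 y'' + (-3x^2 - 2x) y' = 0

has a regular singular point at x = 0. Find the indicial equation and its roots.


Divide by x^2 to reach normal form y'' + P_1(x) y' + P_2(x) y = 0 with P_1(x) = -3 - 2/x and P_2(x) = 0.
x = 0 is a singular point because the y'-coefficient -3 - 2/x has a pole at x = 0.
It is a regular singular point because x P_1(x) = p(x) = -3x - 2 and x^2 P_2(x) = q(x) = 0 are polynomials, hence analytic at x = 0.
p(0) = -2,  q(0) = 0.
Indicial equation: r(r-1) + p(0) r + q(0) = 0, i.e. r^2 + (p(0) - 1) r + q(0) = 0, i.e. r^2 - 3 r = 0.
Discriminant: (-3)^2 - 4(0) = 9, so r = (3 ± 3)/2.
Solving: r_1 = 3, r_2 = 0.

indicial: r^2 - 3 r = 0; roots r_1 = 3, r_2 = 0


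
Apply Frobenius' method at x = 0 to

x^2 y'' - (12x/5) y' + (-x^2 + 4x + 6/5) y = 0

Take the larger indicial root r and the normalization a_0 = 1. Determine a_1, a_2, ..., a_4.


Write in Frobenius form y'' + (p(x)/x) y' + (q(x)/x^2) y = 0:
  p(x) = -12/5,  q(x) = -x^2 + 4x + 6/5.
Indicial equation: r(r-1) + (-12/5) r + (6/5) = 0 -> roots r_1 = 3, r_2 = 2/5.
Take r = r_1 = 3. Let y(x) = x^r sum_{n>=0} a_n x^n with a_0 = 1.
Substitute y = x^r sum a_n x^n and match x^{r+n}. The recurrence is
  D(n) a_n + 4 a_{n-1} - 1 a_{n-2} = 0,  where D(n) = (r+n)(r+n-1) + (-12/5)(r+n) + (6/5).
  a_n = [-4 a_{n-1} + 1 a_{n-2}] / D(n).
Since the indicial polynomial factors as (r - r_1)(r - r_2), D(n) = (r_1 + n - r_1)(r_1 + n - r_2) = n(n + 13/5).
Evaluating step by step (a_0 = 1):
  n = 1: D(1) = 1(1 + 13/5) = 18/5; numerator = -4(1) = -4; a_1 = (-4)/(18/5) = -10/9
  n = 2: D(2) = 2(2 + 13/5) = 46/5; numerator = -4(-10/9) + 1(1) = 49/9; a_2 = (49/9)/(46/5) = 245/414
  n = 3: D(3) = 3(3 + 13/5) = 84/5; numerator = -4(245/414) + 1(-10/9) = -80/23; a_3 = (-80/23)/(84/5) = -100/483
  n = 4: D(4) = 4(4 + 13/5) = 132/5; numerator = -4(-100/483) + 1(245/414) = 4115/2898; a_4 = (4115/2898)/(132/5) = 20575/382536

r = 3; a_0 = 1; a_1 = -10/9; a_2 = 245/414; a_3 = -100/483; a_4 = 20575/382536


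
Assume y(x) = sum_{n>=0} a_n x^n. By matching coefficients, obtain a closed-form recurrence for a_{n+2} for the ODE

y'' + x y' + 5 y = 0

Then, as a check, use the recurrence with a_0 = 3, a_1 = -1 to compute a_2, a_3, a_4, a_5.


Substitute y = sum_n a_n x^n.
y''(x) has coefficient (n+2)(n+1) a_{n+2} at x^n;
x y'(x) has coefficient n a_n at x^n (shift);
5 y(x) has coefficient 5 a_n at x^n.
Matching x^n: (n+2)(n+1) a_{n+2} + (n + 5) a_n = 0.
Thus a_{n+2} = (-n - 5) / ((n+1)(n+2)) * a_n.

Check with a_0 = 3, a_1 = -1 (apply the recurrence for n = 0, 1, 2, 3): a_0 = 3, a_1 = -1, a_2 = -15/2, a_3 = 1, a_4 = 35/8, a_5 = -2/5.

a_(n+2) = (-n - 5) / ((n+1)(n+2)) * a_n; check: a_0 = 3, a_1 = -1, a_2 = -15/2, a_3 = 1, a_4 = 35/8, a_5 = -2/5


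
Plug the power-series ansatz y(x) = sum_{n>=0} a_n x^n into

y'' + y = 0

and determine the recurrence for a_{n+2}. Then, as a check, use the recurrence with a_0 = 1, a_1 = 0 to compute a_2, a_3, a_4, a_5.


Substitute y = sum_n a_n x^n into y'' + (const) y = 0.
y''(x) = sum_{n>=0} (n+2)(n+1) a_{n+2} x^n.
The ODE becomes sum_n [(n+2)(n+1) a_{n+2} + 1 a_n] x^n = 0.
Setting each coefficient to zero gives the recurrence:
  (n+2)(n+1) a_{n+2} + 1 a_n = 0,
  a_{n+2} = -1 / ((n+1)(n+2)) a_n.

Check with a_0 = 1, a_1 = 0 (apply the recurrence for n = 0, 1, 2, 3): a_0 = 1, a_1 = 0, a_2 = -1/2, a_3 = 0, a_4 = 1/24, a_5 = 0.

a_{n+2} = -1/((n+1)(n+2)) * a_n; check: a_0 = 1, a_1 = 0, a_2 = -1/2, a_3 = 0, a_4 = 1/24, a_5 = 0


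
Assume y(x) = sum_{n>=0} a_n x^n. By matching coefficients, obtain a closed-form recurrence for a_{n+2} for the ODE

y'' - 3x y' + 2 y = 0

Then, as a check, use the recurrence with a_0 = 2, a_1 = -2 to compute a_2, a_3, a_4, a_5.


Substitute y = sum_n a_n x^n.
y''(x) has coefficient (n+2)(n+1) a_{n+2} at x^n;
-3 x y'(x) has coefficient -3 n a_n at x^n (shift);
2 y(x) has coefficient 2 a_n at x^n.
Matching x^n: (n+2)(n+1) a_{n+2} + (-3n + 2) a_n = 0.
Thus a_{n+2} = (3n - 2) / ((n+1)(n+2)) * a_n.

Check with a_0 = 2, a_1 = -2 (apply the recurrence for n = 0, 1, 2, 3): a_0 = 2, a_1 = -2, a_2 = -2, a_3 = -1/3, a_4 = -2/3, a_5 = -7/60.

a_(n+2) = (3n - 2) / ((n+1)(n+2)) * a_n; check: a_0 = 2, a_1 = -2, a_2 = -2, a_3 = -1/3, a_4 = -2/3, a_5 = -7/60


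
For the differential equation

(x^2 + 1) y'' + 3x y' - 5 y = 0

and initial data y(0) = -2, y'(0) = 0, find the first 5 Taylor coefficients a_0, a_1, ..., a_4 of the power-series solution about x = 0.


Ansatz: y(x) = sum_{n>=0} a_n x^n, so y'(x) = sum_{n>=1} n a_n x^(n-1) and y''(x) = sum_{n>=2} n(n-1) a_n x^(n-2).
Substitute into P(x) y'' + Q(x) y' + R(x) y = 0 with P(x) = x^2 + 1, Q(x) = 3x, R(x) = -5, and match powers of x.
Initial conditions: a_0 = -2, a_1 = 0.
Setting the coefficient of each power of x to zero and solving order by order (substituting the coefficients already found):
  x^0: 2 a_2 - 5 a_0 = 0  ->  2 a_2 = 5 a_0 = -10  ->  a_2 = -5
  x^1: 6 a_3 - 2 a_1 = 0  ->  6 a_3 = 2 a_1 = 0  ->  a_3 = 0
  x^2: 12 a_4 + 3 a_2 = 0  ->  12 a_4 = -3 a_2 = 15  ->  a_4 = 5/4
Truncated series: y(x) = -2 - 5 x^2 + (5/4) x^4 + O(x^5).

a_0 = -2; a_1 = 0; a_2 = -5; a_3 = 0; a_4 = 5/4


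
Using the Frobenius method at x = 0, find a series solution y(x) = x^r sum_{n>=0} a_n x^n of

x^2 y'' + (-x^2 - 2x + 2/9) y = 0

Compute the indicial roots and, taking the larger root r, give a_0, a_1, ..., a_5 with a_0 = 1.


Write in Frobenius form y'' + (p(x)/x) y' + (q(x)/x^2) y = 0:
  p(x) = 0,  q(x) = -x^2 - 2x + 2/9.
Indicial equation: r(r-1) + (0) r + (2/9) = 0 -> roots r_1 = 2/3, r_2 = 1/3.
Take r = r_1 = 2/3. Let y(x) = x^r sum_{n>=0} a_n x^n with a_0 = 1.
Substitute y = x^r sum a_n x^n and match x^{r+n}. The recurrence is
  D(n) a_n - 2 a_{n-1} - 1 a_{n-2} = 0,  where D(n) = (r+n)(r+n-1) + (0)(r+n) + (2/9).
  a_n = [2 a_{n-1} + 1 a_{n-2}] / D(n).
Since the indicial polynomial factors as (r - r_1)(r - r_2), D(n) = (r_1 + n - r_1)(r_1 + n - r_2) = n(n + 1/3).
Evaluating step by step (a_0 = 1):
  n = 1: D(1) = 1(1 + 1/3) = 4/3; numerator = 2(1) = 2; a_1 = (2)/(4/3) = 3/2
  n = 2: D(2) = 2(2 + 1/3) = 14/3; numerator = 2(3/2) + 1(1) = 4; a_2 = (4)/(14/3) = 6/7
  n = 3: D(3) = 3(3 + 1/3) = 10; numerator = 2(6/7) + 1(3/2) = 45/14; a_3 = (45/14)/(10) = 9/28
  n = 4: D(4) = 4(4 + 1/3) = 52/3; numerator = 2(9/28) + 1(6/7) = 3/2; a_4 = (3/2)/(52/3) = 9/104
  n = 5: D(5) = 5(5 + 1/3) = 80/3; numerator = 2(9/104) + 1(9/28) = 45/91; a_5 = (45/91)/(80/3) = 27/1456

r = 2/3; a_0 = 1; a_1 = 3/2; a_2 = 6/7; a_3 = 9/28; a_4 = 9/104; a_5 = 27/1456


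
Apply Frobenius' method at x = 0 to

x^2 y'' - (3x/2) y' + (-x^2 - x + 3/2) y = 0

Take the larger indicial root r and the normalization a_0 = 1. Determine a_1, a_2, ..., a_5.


Write in Frobenius form y'' + (p(x)/x) y' + (q(x)/x^2) y = 0:
  p(x) = -3/2,  q(x) = -x^2 - x + 3/2.
Indicial equation: r(r-1) + (-3/2) r + (3/2) = 0 -> roots r_1 = 3/2, r_2 = 1.
Take r = r_1 = 3/2. Let y(x) = x^r sum_{n>=0} a_n x^n with a_0 = 1.
Substitute y = x^r sum a_n x^n and match x^{r+n}. The recurrence is
  D(n) a_n - 1 a_{n-1} - 1 a_{n-2} = 0,  where D(n) = (r+n)(r+n-1) + (-3/2)(r+n) + (3/2).
  a_n = [1 a_{n-1} + 1 a_{n-2}] / D(n).
Since the indicial polynomial factors as (r - r_1)(r - r_2), D(n) = (r_1 + n - r_1)(r_1 + n - r_2) = n(n + 1/2).
Evaluating step by step (a_0 = 1):
  n = 1: D(1) = 1(1 + 1/2) = 3/2; numerator = 1(1) = 1; a_1 = (1)/(3/2) = 2/3
  n = 2: D(2) = 2(2 + 1/2) = 5; numerator = 1(2/3) + 1(1) = 5/3; a_2 = (5/3)/(5) = 1/3
  n = 3: D(3) = 3(3 + 1/2) = 21/2; numerator = 1(1/3) + 1(2/3) = 1; a_3 = (1)/(21/2) = 2/21
  n = 4: D(4) = 4(4 + 1/2) = 18; numerator = 1(2/21) + 1(1/3) = 3/7; a_4 = (3/7)/(18) = 1/42
  n = 5: D(5) = 5(5 + 1/2) = 55/2; numerator = 1(1/42) + 1(2/21) = 5/42; a_5 = (5/42)/(55/2) = 1/231

r = 3/2; a_0 = 1; a_1 = 2/3; a_2 = 1/3; a_3 = 2/21; a_4 = 1/42; a_5 = 1/231


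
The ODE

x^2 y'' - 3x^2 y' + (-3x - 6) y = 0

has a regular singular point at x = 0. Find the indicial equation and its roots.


Divide by x^2 to reach normal form y'' + P_1(x) y' + P_2(x) y = 0 with P_1(x) = -3 and P_2(x) = -3/x - 6/x^2.
x = 0 is a singular point because the y-coefficient -3/x - 6/x^2 has a pole at x = 0.
It is a regular singular point because x P_1(x) = p(x) = -3x and x^2 P_2(x) = q(x) = -3x - 6 are polynomials, hence analytic at x = 0.
p(0) = 0,  q(0) = -6.
Indicial equation: r(r-1) + p(0) r + q(0) = 0, i.e. r^2 + (p(0) - 1) r + q(0) = 0, i.e. r^2 - 1 r - 6 = 0.
Discriminant: (-1)^2 - 4(-6) = 25, so r = (1 ± 5)/2.
Solving: r_1 = 3, r_2 = -2.

indicial: r^2 - 1 r - 6 = 0; roots r_1 = 3, r_2 = -2


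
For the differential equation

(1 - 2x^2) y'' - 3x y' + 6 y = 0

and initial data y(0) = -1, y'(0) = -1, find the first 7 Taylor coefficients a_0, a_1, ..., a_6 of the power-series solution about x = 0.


Ansatz: y(x) = sum_{n>=0} a_n x^n, so y'(x) = sum_{n>=1} n a_n x^(n-1) and y''(x) = sum_{n>=2} n(n-1) a_n x^(n-2).
Substitute into P(x) y'' + Q(x) y' + R(x) y = 0 with P(x) = 1 - 2x^2, Q(x) = -3x, R(x) = 6, and match powers of x.
Initial conditions: a_0 = -1, a_1 = -1.
Setting the coefficient of each power of x to zero and solving order by order (substituting the coefficients already found):
  x^0: 2 a_2 + 6 a_0 = 0  ->  2 a_2 = -6 a_0 = 6  ->  a_2 = 3
  x^1: 6 a_3 + 3 a_1 = 0  ->  6 a_3 = -3 a_1 = 3  ->  a_3 = 1/2
  x^2: 12 a_4 - 4 a_2 = 0  ->  12 a_4 = 4 a_2 = 12  ->  a_4 = 1
  x^3: 20 a_5 - 15 a_3 = 0  ->  20 a_5 = 15 a_3 = 15/2  ->  a_5 = 3/8
  x^4: 30 a_6 - 30 a_4 = 0  ->  30 a_6 = 30 a_4 = 30  ->  a_6 = 1
Truncated series: y(x) = -1 - x + 3 x^2 + (1/2) x^3 + x^4 + (3/8) x^5 + x^6 + O(x^7).

a_0 = -1; a_1 = -1; a_2 = 3; a_3 = 1/2; a_4 = 1; a_5 = 3/8; a_6 = 1


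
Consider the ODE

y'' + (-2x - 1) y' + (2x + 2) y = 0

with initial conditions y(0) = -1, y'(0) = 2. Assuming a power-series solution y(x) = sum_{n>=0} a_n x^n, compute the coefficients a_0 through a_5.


Ansatz: y(x) = sum_{n>=0} a_n x^n, so y'(x) = sum_{n>=1} n a_n x^(n-1) and y''(x) = sum_{n>=2} n(n-1) a_n x^(n-2).
Substitute into P(x) y'' + Q(x) y' + R(x) y = 0 with P(x) = 1, Q(x) = -2x - 1, R(x) = 2x + 2, and match powers of x.
Initial conditions: a_0 = -1, a_1 = 2.
Setting the coefficient of each power of x to zero and solving order by order (substituting the coefficients already found):
  x^0: 2 a_2 - a_1 + 2 a_0 = 0  ->  2 a_2 = a_1 - 2 a_0 = 4  ->  a_2 = 2
  x^1: 6 a_3 - 2 a_2 + 2 a_0 = 0  ->  6 a_3 = 2 a_2 - 2 a_0 = 6  ->  a_3 = 1
  x^2: 12 a_4 - 3 a_3 - 2 a_2 + 2 a_1 = 0  ->  12 a_4 = 3 a_3 + 2 a_2 - 2 a_1 = 3  ->  a_4 = 1/4
  x^3: 20 a_5 - 4 a_4 - 4 a_3 + 2 a_2 = 0  ->  20 a_5 = 4 a_4 + 4 a_3 - 2 a_2 = 1  ->  a_5 = 1/20
Truncated series: y(x) = -1 + 2 x + 2 x^2 + x^3 + (1/4) x^4 + (1/20) x^5 + O(x^6).

a_0 = -1; a_1 = 2; a_2 = 2; a_3 = 1; a_4 = 1/4; a_5 = 1/20


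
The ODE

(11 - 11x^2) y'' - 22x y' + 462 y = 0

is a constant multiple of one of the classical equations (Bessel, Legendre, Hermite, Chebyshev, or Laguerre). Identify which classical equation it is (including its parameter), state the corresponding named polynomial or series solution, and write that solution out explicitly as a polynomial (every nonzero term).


All three coefficients share the factor 11; dividing through by 11 gives  (1 - x^2) y'' - 2x y' + 42 y = 0.
This matches the Legendre equation (1 - x^2) y'' - 2x y' + n(n+1) y = 0 (note the -2x y' term) with n(n+1) = 42, so n = 6; the polynomial solution is P_6(x).
With y = sum_k a_k x^k, matching x^k gives (k+2)(k+1) a_{k+2} = [k(k+1) - n(n+1)] a_k = (k - 6)(k + 7) a_k. The right side vanishes at k = 6, so the series with the parity of 6 terminates at degree 6.
Standard normalization (P_n(1) = 1): leading coefficient (2n)!/(2^n (n!)^2) = 479001600/(64*518400) = 231/16, so a_6 = 231/16. Work downward with a_k = (k+1)(k+2) a_{k+2} / ((k - 6)(k + 7)):
  a_4 = (5)(6)(231/16) / ((4 - 6)(4 + 7)) = (3465/8)/(-22) = -315/16
  a_2 = (3)(4)(-315/16) / ((2 - 6)(2 + 7)) = (-945/4)/(-36) = 105/16
  a_0 = (1)(2)(105/16) / ((0 - 6)(0 + 7)) = (105/8)/(-42) = -5/16
Hence P_6(x) = 231 x^6/16 - 315 x^4/16 + 105 x^2/16 - 5/16.

P_6(x); series = 231 x^6/16 - 315 x^4/16 + 105 x^2/16 - 5/16


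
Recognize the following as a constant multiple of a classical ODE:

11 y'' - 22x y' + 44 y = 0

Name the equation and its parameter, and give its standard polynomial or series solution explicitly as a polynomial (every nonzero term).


All three coefficients share the factor 11; dividing through by 11 gives  y'' - 2x y' + 4 y = 0.
This matches the Hermite equation y'' - 2x y' + 2n y = 0 with 2n = 4, so n = 2; the polynomial solution is H_2(x).
With y = sum_k a_k x^k, matching x^k gives (k+2)(k+1) a_{k+2} = 2(k - n) a_k = 2(k - 2) a_k. The right side vanishes at k = 2, so the series with the parity of 2 terminates at degree 2.
Standard normalization: leading coefficient of H_n is 2^n, so a_2 = 2^2 = 4. Work downward with a_k = (k+1)(k+2) a_{k+2} / (2(k - n)):
  a_0 = (1)(2)(4) / (2(0 - 2)) = 8/(-4) = -2
Hence H_2(x) = 4 x^2 - 2.

H_2(x); series = 4 x^2 - 2


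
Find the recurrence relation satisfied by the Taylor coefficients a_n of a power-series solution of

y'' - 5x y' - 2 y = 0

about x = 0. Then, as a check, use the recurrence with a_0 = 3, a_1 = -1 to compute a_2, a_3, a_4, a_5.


Substitute y = sum_n a_n x^n.
y''(x) has coefficient (n+2)(n+1) a_{n+2} at x^n;
-5 x y'(x) has coefficient -5 n a_n at x^n (shift);
-2 y(x) has coefficient -2 a_n at x^n.
Matching x^n: (n+2)(n+1) a_{n+2} + (-5n - 2) a_n = 0.
Thus a_{n+2} = (5n + 2) / ((n+1)(n+2)) * a_n.

Check with a_0 = 3, a_1 = -1 (apply the recurrence for n = 0, 1, 2, 3): a_0 = 3, a_1 = -1, a_2 = 3, a_3 = -7/6, a_4 = 3, a_5 = -119/120.

a_(n+2) = (5n + 2) / ((n+1)(n+2)) * a_n; check: a_0 = 3, a_1 = -1, a_2 = 3, a_3 = -7/6, a_4 = 3, a_5 = -119/120


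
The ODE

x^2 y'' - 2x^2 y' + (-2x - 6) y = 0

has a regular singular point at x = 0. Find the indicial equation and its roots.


Divide by x^2 to reach normal form y'' + P_1(x) y' + P_2(x) y = 0 with P_1(x) = -2 and P_2(x) = -2/x - 6/x^2.
x = 0 is a singular point because the y-coefficient -2/x - 6/x^2 has a pole at x = 0.
It is a regular singular point because x P_1(x) = p(x) = -2x and x^2 P_2(x) = q(x) = -2x - 6 are polynomials, hence analytic at x = 0.
p(0) = 0,  q(0) = -6.
Indicial equation: r(r-1) + p(0) r + q(0) = 0, i.e. r^2 + (p(0) - 1) r + q(0) = 0, i.e. r^2 - 1 r - 6 = 0.
Discriminant: (-1)^2 - 4(-6) = 25, so r = (1 ± 5)/2.
Solving: r_1 = 3, r_2 = -2.

indicial: r^2 - 1 r - 6 = 0; roots r_1 = 3, r_2 = -2


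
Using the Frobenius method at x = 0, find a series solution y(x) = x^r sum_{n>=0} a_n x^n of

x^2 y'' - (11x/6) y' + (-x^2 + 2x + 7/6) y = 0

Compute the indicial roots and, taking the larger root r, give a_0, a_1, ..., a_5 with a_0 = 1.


Write in Frobenius form y'' + (p(x)/x) y' + (q(x)/x^2) y = 0:
  p(x) = -11/6,  q(x) = -x^2 + 2x + 7/6.
Indicial equation: r(r-1) + (-11/6) r + (7/6) = 0 -> roots r_1 = 7/3, r_2 = 1/2.
Take r = r_1 = 7/3. Let y(x) = x^r sum_{n>=0} a_n x^n with a_0 = 1.
Substitute y = x^r sum a_n x^n and match x^{r+n}. The recurrence is
  D(n) a_n + 2 a_{n-1} - 1 a_{n-2} = 0,  where D(n) = (r+n)(r+n-1) + (-11/6)(r+n) + (7/6).
  a_n = [-2 a_{n-1} + 1 a_{n-2}] / D(n).
Since the indicial polynomial factors as (r - r_1)(r - r_2), D(n) = (r_1 + n - r_1)(r_1 + n - r_2) = n(n + 11/6).
Evaluating step by step (a_0 = 1):
  n = 1: D(1) = 1(1 + 11/6) = 17/6; numerator = -2(1) = -2; a_1 = (-2)/(17/6) = -12/17
  n = 2: D(2) = 2(2 + 11/6) = 23/3; numerator = -2(-12/17) + 1(1) = 41/17; a_2 = (41/17)/(23/3) = 123/391
  n = 3: D(3) = 3(3 + 11/6) = 29/2; numerator = -2(123/391) + 1(-12/17) = -522/391; a_3 = (-522/391)/(29/2) = -36/391
  n = 4: D(4) = 4(4 + 11/6) = 70/3; numerator = -2(-36/391) + 1(123/391) = 195/391; a_4 = (195/391)/(70/3) = 117/5474
  n = 5: D(5) = 5(5 + 11/6) = 205/6; numerator = -2(117/5474) + 1(-36/391) = -369/2737; a_5 = (-369/2737)/(205/6) = -54/13685

r = 7/3; a_0 = 1; a_1 = -12/17; a_2 = 123/391; a_3 = -36/391; a_4 = 117/5474; a_5 = -54/13685
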